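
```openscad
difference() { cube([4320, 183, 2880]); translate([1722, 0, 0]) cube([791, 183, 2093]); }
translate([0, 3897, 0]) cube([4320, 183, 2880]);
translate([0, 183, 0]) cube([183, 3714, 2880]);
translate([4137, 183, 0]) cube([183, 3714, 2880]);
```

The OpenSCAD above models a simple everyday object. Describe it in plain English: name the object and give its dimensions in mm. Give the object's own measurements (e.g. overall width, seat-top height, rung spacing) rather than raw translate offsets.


A single room: four walls, each 2880 mm tall and 183 mm thick, enclosing an outside footprint 4320×4080 mm (x × y), no floor or roof. The front and back walls (−y and +y sides) run the full x-width; the side walls fit between their inner faces. A door opening 791 mm wide and 2093 mm tall is cut through the front wall from the floor up, its −x edge 1722 mm from the wall's −x end.


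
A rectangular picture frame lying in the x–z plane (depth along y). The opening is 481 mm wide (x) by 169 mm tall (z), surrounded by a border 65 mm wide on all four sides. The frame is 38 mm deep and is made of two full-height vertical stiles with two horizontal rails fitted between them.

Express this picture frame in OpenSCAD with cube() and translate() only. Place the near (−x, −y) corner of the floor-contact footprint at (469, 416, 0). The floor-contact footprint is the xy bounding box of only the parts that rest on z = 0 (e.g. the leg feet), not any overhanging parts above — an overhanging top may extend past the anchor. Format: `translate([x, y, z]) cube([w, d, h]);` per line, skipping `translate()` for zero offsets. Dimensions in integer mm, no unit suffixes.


translate([469, 416, 0]) cube([65, 38, 299]);
translate([1015, 416, 0]) cube([65, 38, 299]);
translate([534, 416, 0]) cube([481, 38, 65]);
translate([534, 416, 234]) cube([481, 38, 65]);


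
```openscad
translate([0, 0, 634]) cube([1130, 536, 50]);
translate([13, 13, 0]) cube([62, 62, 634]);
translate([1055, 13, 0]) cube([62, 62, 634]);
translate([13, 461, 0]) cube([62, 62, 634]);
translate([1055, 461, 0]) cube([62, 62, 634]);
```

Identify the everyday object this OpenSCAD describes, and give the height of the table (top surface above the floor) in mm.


A table. The table height is 684 mm.

A 1130×536×50 slab sits at z = 634 on four 62 mm square posts — a table. The top surface is at 634 + 50 = 684 mm.


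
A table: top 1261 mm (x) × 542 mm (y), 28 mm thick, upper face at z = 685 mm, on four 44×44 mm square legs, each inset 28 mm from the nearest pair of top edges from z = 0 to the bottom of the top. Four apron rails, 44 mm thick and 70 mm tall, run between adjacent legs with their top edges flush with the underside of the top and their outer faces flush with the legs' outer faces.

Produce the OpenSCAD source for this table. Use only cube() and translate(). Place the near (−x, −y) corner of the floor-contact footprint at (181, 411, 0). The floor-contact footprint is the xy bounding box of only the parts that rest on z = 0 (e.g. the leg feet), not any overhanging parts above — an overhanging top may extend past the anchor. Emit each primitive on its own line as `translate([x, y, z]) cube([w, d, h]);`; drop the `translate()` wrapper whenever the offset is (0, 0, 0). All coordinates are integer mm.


translate([153, 383, 657]) cube([1261, 542, 28]);
translate([181, 411, 0]) cube([44, 44, 657]);
translate([1342, 411, 0]) cube([44, 44, 657]);
translate([181, 853, 0]) cube([44, 44, 657]);
translate([1342, 853, 0]) cube([44, 44, 657]);
translate([225, 411, 587]) cube([1117, 44, 70]);
translate([225, 853, 587]) cube([1117, 44, 70]);
translate([181, 455, 587]) cube([44, 398, 70]);
translate([1342, 455, 587]) cube([44, 398, 70]);


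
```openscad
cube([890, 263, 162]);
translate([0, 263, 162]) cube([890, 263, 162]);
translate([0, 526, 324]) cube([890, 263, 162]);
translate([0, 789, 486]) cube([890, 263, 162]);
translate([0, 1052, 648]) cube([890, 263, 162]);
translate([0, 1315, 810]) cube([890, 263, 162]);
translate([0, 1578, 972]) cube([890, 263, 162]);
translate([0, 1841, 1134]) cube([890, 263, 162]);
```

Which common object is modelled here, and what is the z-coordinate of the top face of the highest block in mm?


A staircase. The total rise is 1296 mm.

8 identical blocks, each offset up and back from the previous — a staircase. Each step is 162 mm tall and there are 8 of them, so the total rise is 8 × 162 = 1296 mm.


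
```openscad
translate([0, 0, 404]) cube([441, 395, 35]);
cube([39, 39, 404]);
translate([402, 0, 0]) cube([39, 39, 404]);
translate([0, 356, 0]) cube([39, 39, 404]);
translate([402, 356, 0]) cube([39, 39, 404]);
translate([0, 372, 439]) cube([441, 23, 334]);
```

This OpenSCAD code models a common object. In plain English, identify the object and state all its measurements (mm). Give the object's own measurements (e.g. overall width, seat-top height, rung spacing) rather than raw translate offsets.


A chair. The seat is a 441×395×35 mm slab with its top at z = 439 mm, on four 39×39 mm corner legs (flush with the seat edges, standing on z = 0). A flat backrest 23 mm thick, 334 mm tall, spans the full seat width and rises from the seat top along its +y edge, rear face flush with the rear of the seat.


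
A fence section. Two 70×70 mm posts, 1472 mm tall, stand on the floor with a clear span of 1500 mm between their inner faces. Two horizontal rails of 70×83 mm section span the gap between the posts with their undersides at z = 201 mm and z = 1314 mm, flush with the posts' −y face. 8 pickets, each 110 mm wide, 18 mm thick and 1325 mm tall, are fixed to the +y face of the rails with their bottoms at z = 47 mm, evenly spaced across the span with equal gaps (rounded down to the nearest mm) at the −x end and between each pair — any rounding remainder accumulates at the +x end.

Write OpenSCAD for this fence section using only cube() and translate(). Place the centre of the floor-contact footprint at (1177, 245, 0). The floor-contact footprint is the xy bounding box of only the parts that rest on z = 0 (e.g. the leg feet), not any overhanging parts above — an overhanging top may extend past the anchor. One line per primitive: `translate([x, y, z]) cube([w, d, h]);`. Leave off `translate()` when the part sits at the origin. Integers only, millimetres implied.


translate([357, 210, 0]) cube([70, 70, 1472]);
translate([1927, 210, 0]) cube([70, 70, 1472]);
translate([427, 210, 201]) cube([1500, 70, 83]);
translate([427, 210, 1314]) cube([1500, 70, 83]);
translate([495, 280, 47]) cube([110, 18, 1325]);
translate([673, 280, 47]) cube([110, 18, 1325]);
translate([851, 280, 47]) cube([110, 18, 1325]);
translate([1029, 280, 47]) cube([110, 18, 1325]);
translate([1207, 280, 47]) cube([110, 18, 1325]);
translate([1385, 280, 47]) cube([110, 18, 1325]);
translate([1563, 280, 47]) cube([110, 18, 1325]);
translate([1741, 280, 47]) cube([110, 18, 1325]);


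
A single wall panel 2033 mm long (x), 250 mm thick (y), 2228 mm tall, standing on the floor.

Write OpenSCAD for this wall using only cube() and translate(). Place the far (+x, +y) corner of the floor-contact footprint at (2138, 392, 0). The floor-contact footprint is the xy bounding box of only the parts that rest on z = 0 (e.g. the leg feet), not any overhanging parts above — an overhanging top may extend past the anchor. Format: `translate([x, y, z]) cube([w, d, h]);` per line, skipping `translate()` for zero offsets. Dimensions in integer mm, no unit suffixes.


translate([105, 142, 0]) cube([2033, 250, 2228]);


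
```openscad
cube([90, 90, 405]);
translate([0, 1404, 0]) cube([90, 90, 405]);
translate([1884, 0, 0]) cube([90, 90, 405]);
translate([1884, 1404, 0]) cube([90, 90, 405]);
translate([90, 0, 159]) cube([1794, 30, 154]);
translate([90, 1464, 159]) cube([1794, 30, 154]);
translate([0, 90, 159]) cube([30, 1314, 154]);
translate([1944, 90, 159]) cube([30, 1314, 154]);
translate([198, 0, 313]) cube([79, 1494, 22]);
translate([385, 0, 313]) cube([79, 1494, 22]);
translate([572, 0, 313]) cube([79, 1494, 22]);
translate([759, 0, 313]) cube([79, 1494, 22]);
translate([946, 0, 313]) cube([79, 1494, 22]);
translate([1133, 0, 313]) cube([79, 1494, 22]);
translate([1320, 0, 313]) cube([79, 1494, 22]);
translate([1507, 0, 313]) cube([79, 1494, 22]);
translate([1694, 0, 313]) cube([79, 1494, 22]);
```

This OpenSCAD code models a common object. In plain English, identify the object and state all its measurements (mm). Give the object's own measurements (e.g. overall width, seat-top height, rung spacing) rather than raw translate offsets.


A bed frame 1974 mm long (x) by 1494 mm wide (y). Four 90×90 mm corner posts, 405 mm tall, at the corners of the footprint. Four rails of 30 mm thickness and 154 mm height run between adjacent posts with their undersides at z = 159 mm, their outer faces flush with the outside of the frame (the two x-running rails run between the posts' inner faces; the two y-running rails run between the posts' inner faces). 9 slats, each 79 mm wide (x) and 22 mm thick, lie across the top of the two x-running rails, running the full 1494 mm width of the frame in y; along x they sit between the end posts with a 108 mm gap after the −x posts and between neighbouring slats, leaving 111 mm before the +x posts.


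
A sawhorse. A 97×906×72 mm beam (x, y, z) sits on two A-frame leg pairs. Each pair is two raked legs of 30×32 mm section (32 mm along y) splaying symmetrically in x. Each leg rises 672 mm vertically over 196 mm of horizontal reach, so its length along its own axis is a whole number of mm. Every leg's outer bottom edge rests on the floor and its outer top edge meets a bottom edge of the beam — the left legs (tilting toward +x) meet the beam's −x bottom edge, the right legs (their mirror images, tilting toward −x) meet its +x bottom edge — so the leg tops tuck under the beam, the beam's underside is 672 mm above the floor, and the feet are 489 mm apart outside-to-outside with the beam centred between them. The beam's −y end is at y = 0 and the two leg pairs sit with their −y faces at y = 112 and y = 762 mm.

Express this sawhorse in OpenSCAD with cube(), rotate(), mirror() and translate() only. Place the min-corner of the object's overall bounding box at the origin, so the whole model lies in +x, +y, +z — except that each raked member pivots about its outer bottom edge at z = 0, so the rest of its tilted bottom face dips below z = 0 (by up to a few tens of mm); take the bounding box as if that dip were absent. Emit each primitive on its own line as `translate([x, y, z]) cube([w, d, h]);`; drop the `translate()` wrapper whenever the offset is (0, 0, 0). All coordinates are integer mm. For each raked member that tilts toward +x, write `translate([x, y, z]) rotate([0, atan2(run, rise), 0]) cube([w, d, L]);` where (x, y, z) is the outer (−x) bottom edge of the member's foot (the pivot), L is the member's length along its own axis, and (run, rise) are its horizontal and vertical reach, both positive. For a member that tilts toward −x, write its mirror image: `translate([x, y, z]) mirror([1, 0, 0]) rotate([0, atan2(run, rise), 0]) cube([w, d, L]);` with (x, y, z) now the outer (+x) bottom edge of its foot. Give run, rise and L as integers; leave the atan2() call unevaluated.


translate([196, 0, 672]) cube([97, 906, 72]);
translate([0, 112, 0]) rotate([0, atan2(196, 672), 0]) cube([30, 32, 700]);
translate([489, 112, 0]) mirror([1, 0, 0]) rotate([0, atan2(196, 672), 0]) cube([30, 32, 700]);
translate([0, 762, 0]) rotate([0, atan2(196, 672), 0]) cube([30, 32, 700]);
translate([489, 762, 0]) mirror([1, 0, 0]) rotate([0, atan2(196, 672), 0]) cube([30, 32, 700]);


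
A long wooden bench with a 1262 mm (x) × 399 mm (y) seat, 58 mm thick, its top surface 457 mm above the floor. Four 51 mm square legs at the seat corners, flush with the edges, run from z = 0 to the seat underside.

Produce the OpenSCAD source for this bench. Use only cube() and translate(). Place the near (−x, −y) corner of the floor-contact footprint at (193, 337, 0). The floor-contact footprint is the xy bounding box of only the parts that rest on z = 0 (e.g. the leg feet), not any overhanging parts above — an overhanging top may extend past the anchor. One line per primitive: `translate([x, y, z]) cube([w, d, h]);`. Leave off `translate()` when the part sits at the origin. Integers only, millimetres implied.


translate([193, 337, 399]) cube([1262, 399, 58]);
translate([193, 337, 0]) cube([51, 51, 399]);
translate([193, 685, 0]) cube([51, 51, 399]);
translate([1404, 337, 0]) cube([51, 51, 399]);
translate([1404, 685, 0]) cube([51, 51, 399]);


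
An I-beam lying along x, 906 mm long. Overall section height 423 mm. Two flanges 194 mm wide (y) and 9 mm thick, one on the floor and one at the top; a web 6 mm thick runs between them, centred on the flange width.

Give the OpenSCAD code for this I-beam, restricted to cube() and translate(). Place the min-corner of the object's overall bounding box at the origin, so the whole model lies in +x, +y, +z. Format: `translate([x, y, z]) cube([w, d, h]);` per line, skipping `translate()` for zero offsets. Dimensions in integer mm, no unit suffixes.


cube([906, 194, 9]);
translate([0, 94, 9]) cube([906, 6, 405]);
translate([0, 0, 414]) cube([906, 194, 9]);


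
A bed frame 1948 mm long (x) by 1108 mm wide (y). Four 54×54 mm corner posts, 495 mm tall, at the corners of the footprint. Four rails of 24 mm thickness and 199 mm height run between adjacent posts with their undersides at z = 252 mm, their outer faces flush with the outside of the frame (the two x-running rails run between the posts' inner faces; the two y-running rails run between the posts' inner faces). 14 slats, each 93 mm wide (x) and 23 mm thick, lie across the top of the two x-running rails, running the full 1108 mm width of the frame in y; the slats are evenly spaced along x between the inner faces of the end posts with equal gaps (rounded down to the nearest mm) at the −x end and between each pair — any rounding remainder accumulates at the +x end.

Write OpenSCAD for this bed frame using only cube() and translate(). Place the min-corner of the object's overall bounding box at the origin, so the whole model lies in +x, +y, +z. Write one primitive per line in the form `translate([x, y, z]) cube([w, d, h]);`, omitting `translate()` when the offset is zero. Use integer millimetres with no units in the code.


cube([54, 54, 495]);
translate([0, 1054, 0]) cube([54, 54, 495]);
translate([1894, 0, 0]) cube([54, 54, 495]);
translate([1894, 1054, 0]) cube([54, 54, 495]);
translate([54, 0, 252]) cube([1840, 24, 199]);
translate([54, 1084, 252]) cube([1840, 24, 199]);
translate([0, 54, 252]) cube([24, 1000, 199]);
translate([1924, 54, 252]) cube([24, 1000, 199]);
translate([89, 0, 451]) cube([93, 1108, 23]);
translate([217, 0, 451]) cube([93, 1108, 23]);
translate([345, 0, 451]) cube([93, 1108, 23]);
translate([473, 0, 451]) cube([93, 1108, 23]);
translate([601, 0, 451]) cube([93, 1108, 23]);
translate([729, 0, 451]) cube([93, 1108, 23]);
translate([857, 0, 451]) cube([93, 1108, 23]);
translate([985, 0, 451]) cube([93, 1108, 23]);
translate([1113, 0, 451]) cube([93, 1108, 23]);
translate([1241, 0, 451]) cube([93, 1108, 23]);
translate([1369, 0, 451]) cube([93, 1108, 23]);
translate([1497, 0, 451]) cube([93, 1108, 23]);
translate([1625, 0, 451]) cube([93, 1108, 23]);
translate([1753, 0, 451]) cube([93, 1108, 23]);


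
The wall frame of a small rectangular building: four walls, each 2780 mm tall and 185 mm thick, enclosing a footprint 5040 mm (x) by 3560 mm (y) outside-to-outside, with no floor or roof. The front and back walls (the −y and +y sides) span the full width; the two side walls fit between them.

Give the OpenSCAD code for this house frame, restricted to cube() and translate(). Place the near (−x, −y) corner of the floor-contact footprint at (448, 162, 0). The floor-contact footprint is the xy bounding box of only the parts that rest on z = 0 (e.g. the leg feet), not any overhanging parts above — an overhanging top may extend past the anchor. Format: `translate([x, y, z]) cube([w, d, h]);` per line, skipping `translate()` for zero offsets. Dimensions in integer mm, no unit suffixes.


translate([448, 162, 0]) cube([5040, 185, 2780]);
translate([448, 3537, 0]) cube([5040, 185, 2780]);
translate([448, 347, 0]) cube([185, 3190, 2780]);
translate([5303, 347, 0]) cube([185, 3190, 2780]);


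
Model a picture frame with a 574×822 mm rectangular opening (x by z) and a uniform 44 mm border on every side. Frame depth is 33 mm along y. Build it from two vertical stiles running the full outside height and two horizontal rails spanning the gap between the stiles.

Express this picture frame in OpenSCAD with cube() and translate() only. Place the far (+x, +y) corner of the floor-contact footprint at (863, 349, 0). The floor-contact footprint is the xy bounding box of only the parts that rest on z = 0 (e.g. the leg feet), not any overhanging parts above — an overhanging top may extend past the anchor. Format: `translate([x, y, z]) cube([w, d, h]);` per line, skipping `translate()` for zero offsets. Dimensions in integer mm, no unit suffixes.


translate([201, 316, 0]) cube([44, 33, 910]);
translate([819, 316, 0]) cube([44, 33, 910]);
translate([245, 316, 0]) cube([574, 33, 44]);
translate([245, 316, 866]) cube([574, 33, 44]);


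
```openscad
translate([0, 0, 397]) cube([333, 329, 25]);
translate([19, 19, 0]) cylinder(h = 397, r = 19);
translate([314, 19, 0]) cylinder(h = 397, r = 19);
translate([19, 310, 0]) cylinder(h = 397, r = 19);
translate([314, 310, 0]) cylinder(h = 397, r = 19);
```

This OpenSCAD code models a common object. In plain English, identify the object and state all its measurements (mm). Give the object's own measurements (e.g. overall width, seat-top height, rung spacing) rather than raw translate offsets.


A simple wooden stool: a rectangular seat 333 mm (x) by 329 mm (y), 25 mm thick, top face at z = 422 mm, on four round legs, each 38 mm in diameter. The legs rest on z = 0, each leg's axis is inset half a diameter from the nearest pair of seat edges (so the leg's bounding box is flush with the corner).


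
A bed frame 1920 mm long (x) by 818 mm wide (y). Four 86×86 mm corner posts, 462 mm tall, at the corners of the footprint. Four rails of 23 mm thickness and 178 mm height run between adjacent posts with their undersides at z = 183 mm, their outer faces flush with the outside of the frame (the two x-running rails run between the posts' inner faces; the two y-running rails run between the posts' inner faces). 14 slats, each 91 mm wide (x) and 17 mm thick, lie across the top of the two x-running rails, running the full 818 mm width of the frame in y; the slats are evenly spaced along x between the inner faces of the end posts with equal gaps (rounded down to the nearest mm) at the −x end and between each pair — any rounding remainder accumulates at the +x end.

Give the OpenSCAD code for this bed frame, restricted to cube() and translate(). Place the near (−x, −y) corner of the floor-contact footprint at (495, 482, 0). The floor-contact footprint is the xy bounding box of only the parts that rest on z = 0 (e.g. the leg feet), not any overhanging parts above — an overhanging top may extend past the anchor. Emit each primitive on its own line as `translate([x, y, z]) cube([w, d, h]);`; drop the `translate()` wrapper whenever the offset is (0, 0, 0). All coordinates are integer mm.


// slat z = rail_z + rail_h = 183 + 178 = 361
// slat gap = ⌊(1748 − 14·91) / 15⌋ = 31
translate([495, 482, 0]) cube([86, 86, 462]);
translate([495, 1214, 0]) cube([86, 86, 462]);
translate([2329, 482, 0]) cube([86, 86, 462]);
translate([2329, 1214, 0]) cube([86, 86, 462]);
translate([581, 482, 183]) cube([1748, 23, 178]);
translate([581, 1277, 183]) cube([1748, 23, 178]);
translate([495, 568, 183]) cube([23, 646, 178]);
translate([2392, 568, 183]) cube([23, 646, 178]);
translate([612, 482, 361]) cube([91, 818, 17]);
translate([734, 482, 361]) cube([91, 818, 17]);
translate([856, 482, 361]) cube([91, 818, 17]);
translate([978, 482, 361]) cube([91, 818, 17]);
translate([1100, 482, 361]) cube([91, 818, 17]);
translate([1222, 482, 361]) cube([91, 818, 17]);
translate([1344, 482, 361]) cube([91, 818, 17]);
translate([1466, 482, 361]) cube([91, 818, 17]);
translate([1588, 482, 361]) cube([91, 818, 17]);
translate([1710, 482, 361]) cube([91, 818, 17]);
translate([1832, 482, 361]) cube([91, 818, 17]);
translate([1954, 482, 361]) cube([91, 818, 17]);
translate([2076, 482, 361]) cube([91, 818, 17]);
translate([2198, 482, 361]) cube([91, 818, 17]);


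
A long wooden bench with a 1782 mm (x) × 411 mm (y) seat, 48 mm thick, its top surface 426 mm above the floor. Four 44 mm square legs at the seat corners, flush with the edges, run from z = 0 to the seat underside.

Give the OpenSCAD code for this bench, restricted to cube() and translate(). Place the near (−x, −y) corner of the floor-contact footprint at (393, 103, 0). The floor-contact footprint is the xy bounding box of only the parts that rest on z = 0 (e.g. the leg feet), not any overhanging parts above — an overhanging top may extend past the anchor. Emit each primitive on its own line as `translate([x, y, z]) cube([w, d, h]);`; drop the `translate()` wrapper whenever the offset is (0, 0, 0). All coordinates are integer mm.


translate([393, 103, 378]) cube([1782, 411, 48]);
translate([393, 103, 0]) cube([44, 44, 378]);
translate([393, 470, 0]) cube([44, 44, 378]);
translate([2131, 103, 0]) cube([44, 44, 378]);
translate([2131, 470, 0]) cube([44, 44, 378]);


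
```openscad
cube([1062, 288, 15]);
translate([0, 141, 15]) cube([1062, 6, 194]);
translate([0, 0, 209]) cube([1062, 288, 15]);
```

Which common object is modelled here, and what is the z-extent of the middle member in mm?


An I-beam. The web height is 194 mm.

Two wide flanges with a thin centred web — an I-beam. Overall 224 mm minus two 15 mm flanges gives a web of 224 − 2·15 = 194 mm.


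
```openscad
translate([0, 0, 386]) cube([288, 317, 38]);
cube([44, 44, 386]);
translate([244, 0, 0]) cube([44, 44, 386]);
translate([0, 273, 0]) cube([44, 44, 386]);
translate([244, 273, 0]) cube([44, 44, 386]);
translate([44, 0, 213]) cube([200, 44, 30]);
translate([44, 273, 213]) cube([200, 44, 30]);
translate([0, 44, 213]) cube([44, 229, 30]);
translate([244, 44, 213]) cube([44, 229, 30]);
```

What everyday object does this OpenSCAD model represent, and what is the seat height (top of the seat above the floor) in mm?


A stool. The seat height is 424 mm.

A 288×317×38 slab at z = 386 on four corner posts — a stool. The seat top is 386 + 38 = 424 mm.


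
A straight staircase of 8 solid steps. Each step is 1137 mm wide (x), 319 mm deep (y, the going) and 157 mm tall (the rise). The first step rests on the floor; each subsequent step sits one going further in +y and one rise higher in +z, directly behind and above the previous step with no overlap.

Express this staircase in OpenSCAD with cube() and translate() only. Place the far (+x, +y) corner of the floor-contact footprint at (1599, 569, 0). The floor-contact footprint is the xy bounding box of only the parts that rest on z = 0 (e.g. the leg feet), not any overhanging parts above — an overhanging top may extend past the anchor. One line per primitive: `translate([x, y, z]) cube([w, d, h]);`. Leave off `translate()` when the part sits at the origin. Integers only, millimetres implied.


translate([462, 250, 0]) cube([1137, 319, 157]);
translate([462, 569, 157]) cube([1137, 319, 157]);
translate([462, 888, 314]) cube([1137, 319, 157]);
translate([462, 1207, 471]) cube([1137, 319, 157]);
translate([462, 1526, 628]) cube([1137, 319, 157]);
translate([462, 1845, 785]) cube([1137, 319, 157]);
translate([462, 2164, 942]) cube([1137, 319, 157]);
translate([462, 2483, 1099]) cube([1137, 319, 157]);


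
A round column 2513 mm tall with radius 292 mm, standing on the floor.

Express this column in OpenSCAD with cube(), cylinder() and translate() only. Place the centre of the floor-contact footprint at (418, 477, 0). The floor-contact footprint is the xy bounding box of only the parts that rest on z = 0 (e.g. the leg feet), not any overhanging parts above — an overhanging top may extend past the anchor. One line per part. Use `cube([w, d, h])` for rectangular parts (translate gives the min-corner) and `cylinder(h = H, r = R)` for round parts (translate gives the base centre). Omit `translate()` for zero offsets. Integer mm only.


translate([418, 477, 0]) cylinder(h = 2513, r = 292);


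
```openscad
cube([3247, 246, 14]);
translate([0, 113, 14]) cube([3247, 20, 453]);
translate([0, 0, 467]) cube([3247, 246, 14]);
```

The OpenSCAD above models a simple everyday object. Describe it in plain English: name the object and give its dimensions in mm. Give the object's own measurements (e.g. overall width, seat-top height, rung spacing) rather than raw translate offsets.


An I-beam lying along x, 3247 mm long. Overall section height 481 mm. Two flanges 246 mm wide (y) and 14 mm thick, one on the floor and one at the top; a web 20 mm thick runs between them, centred on the flange width.


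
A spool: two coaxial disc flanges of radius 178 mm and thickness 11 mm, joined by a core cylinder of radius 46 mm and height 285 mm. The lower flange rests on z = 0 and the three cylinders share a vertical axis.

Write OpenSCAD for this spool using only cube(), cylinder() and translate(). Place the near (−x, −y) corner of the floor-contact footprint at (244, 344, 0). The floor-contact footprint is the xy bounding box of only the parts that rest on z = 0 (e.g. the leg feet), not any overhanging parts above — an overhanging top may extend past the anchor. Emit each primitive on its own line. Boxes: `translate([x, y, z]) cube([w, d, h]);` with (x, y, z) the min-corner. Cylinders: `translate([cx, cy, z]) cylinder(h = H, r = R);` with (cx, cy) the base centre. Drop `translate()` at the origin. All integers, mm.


translate([422, 522, 0]) cylinder(h = 11, r = 178);
translate([422, 522, 11]) cylinder(h = 285, r = 46);
translate([422, 522, 296]) cylinder(h = 11, r = 178);


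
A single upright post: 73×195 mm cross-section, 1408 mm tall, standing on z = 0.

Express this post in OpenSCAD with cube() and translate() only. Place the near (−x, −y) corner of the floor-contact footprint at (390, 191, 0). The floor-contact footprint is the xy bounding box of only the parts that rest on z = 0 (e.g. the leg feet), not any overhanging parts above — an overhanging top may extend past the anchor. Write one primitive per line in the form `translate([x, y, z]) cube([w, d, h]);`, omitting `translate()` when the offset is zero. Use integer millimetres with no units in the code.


translate([390, 191, 0]) cube([73, 195, 1408]);


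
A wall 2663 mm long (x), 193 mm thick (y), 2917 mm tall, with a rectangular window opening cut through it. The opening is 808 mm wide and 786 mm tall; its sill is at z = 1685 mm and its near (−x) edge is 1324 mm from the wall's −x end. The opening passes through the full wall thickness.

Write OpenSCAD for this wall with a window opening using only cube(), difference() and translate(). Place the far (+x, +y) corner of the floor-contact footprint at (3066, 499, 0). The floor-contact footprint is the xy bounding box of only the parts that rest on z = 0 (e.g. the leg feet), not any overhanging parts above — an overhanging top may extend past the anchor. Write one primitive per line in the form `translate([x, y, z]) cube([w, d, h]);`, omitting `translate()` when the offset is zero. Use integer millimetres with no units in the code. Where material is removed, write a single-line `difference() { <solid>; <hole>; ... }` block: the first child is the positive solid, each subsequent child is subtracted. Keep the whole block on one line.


difference() { translate([403, 306, 0]) cube([2663, 193, 2917]); translate([1727, 306, 1685]) cube([808, 193, 786]); }


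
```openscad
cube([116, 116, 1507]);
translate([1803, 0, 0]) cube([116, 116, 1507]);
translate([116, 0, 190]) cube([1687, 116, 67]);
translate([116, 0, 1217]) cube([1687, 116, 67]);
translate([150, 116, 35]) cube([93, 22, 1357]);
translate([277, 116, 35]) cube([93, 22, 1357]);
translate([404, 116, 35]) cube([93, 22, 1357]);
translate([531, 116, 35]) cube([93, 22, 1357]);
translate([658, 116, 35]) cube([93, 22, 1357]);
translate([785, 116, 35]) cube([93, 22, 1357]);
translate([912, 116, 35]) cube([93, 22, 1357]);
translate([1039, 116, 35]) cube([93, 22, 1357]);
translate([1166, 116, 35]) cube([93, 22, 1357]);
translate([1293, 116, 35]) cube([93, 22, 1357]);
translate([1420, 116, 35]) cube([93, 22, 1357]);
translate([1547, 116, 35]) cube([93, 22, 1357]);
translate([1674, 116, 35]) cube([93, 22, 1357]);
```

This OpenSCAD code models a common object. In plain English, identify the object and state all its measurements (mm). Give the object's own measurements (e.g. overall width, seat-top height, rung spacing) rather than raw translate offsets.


A fence section. Two 116×116 mm posts, 1507 mm tall, stand on the floor with a clear span of 1687 mm between their inner faces. Two horizontal rails of 116×67 mm section span the gap between the posts with their undersides at z = 190 mm and z = 1217 mm, flush with the posts' −y face. 13 pickets, each 93 mm wide, 22 mm thick and 1357 mm tall, are fixed to the +y face of the rails with their bottoms at z = 35 mm, spaced across the span with a 34 mm gap after the −x post and between neighbouring pickets, with 36 mm left before the +x post.


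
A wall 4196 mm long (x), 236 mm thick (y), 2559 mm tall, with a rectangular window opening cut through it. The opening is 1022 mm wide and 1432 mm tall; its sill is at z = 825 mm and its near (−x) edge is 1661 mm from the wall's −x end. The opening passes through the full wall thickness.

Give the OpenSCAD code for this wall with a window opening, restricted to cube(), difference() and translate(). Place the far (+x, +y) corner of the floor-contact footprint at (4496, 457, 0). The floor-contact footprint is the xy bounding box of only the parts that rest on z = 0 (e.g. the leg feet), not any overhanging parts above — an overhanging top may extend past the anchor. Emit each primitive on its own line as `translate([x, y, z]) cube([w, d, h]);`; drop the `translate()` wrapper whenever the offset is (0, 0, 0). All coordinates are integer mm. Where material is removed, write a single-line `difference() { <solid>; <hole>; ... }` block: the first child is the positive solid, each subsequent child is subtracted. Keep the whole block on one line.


difference() { translate([300, 221, 0]) cube([4196, 236, 2559]); translate([1961, 221, 825]) cube([1022, 236, 1432]); }


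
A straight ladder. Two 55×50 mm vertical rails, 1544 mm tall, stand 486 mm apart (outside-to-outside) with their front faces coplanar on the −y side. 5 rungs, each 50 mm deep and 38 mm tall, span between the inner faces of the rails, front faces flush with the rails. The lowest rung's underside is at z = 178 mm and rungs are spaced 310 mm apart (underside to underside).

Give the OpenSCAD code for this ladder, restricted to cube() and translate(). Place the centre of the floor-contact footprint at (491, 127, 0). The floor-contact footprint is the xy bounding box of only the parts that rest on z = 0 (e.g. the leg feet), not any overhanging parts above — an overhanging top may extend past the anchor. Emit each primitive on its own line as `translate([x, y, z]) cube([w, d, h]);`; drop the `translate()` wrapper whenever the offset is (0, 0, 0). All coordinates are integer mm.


// rung span = 486 - 2*55 = 376
// rung[k] z = 178 + k*310
translate([248, 102, 0]) cube([55, 50, 1544]);
translate([679, 102, 0]) cube([55, 50, 1544]);
translate([303, 102, 178]) cube([376, 50, 38]);
translate([303, 102, 488]) cube([376, 50, 38]);
translate([303, 102, 798]) cube([376, 50, 38]);
translate([303, 102, 1108]) cube([376, 50, 38]);
translate([303, 102, 1418]) cube([376, 50, 38]);


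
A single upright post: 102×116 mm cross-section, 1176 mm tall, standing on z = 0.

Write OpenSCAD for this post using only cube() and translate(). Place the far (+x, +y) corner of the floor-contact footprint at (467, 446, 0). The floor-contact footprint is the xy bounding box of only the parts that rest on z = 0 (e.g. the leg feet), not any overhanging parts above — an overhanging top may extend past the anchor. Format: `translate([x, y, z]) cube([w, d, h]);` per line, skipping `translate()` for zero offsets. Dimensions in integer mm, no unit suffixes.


translate([365, 330, 0]) cube([102, 116, 1176]);


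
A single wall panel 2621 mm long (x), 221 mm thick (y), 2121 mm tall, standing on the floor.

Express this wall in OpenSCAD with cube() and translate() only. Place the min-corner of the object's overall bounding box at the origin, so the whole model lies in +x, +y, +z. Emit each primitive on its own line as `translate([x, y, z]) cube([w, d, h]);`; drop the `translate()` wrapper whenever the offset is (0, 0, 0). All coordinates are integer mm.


cube([2621, 221, 2121]);


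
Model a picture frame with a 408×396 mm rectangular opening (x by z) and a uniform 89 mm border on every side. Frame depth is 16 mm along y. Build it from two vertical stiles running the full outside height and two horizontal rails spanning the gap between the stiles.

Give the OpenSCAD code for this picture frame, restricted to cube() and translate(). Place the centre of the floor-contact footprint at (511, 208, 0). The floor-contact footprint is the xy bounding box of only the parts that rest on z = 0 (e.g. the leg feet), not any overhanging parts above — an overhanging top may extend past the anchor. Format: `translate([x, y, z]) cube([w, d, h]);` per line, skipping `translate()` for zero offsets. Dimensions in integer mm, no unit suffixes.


translate([218, 200, 0]) cube([89, 16, 574]);
translate([715, 200, 0]) cube([89, 16, 574]);
translate([307, 200, 0]) cube([408, 16, 89]);
translate([307, 200, 485]) cube([408, 16, 89]);


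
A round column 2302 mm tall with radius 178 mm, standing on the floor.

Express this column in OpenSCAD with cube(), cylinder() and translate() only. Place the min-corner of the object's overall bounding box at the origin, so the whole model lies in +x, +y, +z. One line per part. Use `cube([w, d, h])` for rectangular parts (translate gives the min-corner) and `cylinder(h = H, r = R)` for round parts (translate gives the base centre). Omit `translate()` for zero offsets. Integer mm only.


translate([178, 178, 0]) cylinder(h = 2302, r = 178);


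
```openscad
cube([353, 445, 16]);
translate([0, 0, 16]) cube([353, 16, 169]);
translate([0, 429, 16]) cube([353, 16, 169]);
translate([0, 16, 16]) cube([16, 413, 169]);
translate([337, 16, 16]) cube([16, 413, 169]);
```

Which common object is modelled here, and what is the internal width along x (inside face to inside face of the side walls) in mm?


An open box. The internal width is 321 mm.

A 353×445 base slab with four walls standing on it — an open box. The base is 353 mm wide and the walls are 16 mm thick, so the internal width is 353 − 2 × 16 = 321 mm.


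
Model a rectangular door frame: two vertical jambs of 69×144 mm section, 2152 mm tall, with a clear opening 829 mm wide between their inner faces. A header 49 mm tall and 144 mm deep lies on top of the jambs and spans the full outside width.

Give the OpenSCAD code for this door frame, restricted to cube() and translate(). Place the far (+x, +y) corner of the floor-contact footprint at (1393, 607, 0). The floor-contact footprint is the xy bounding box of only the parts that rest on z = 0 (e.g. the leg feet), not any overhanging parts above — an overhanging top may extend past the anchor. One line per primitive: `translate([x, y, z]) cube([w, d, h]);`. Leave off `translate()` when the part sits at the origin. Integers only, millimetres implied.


translate([426, 463, 0]) cube([69, 144, 2152]);
translate([1324, 463, 0]) cube([69, 144, 2152]);
translate([426, 463, 2152]) cube([967, 144, 49]);


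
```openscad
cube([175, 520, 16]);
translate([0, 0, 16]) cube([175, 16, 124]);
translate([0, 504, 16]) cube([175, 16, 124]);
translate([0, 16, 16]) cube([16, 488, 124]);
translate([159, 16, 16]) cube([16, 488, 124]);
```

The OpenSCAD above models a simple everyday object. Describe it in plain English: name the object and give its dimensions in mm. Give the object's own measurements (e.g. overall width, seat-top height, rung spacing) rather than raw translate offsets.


An open-topped rectangular box: outside dimensions 175×520×140 mm, with a uniform wall and base thickness of 16 mm. The base is a full 175×520 slab on the floor; four walls sit on top of the base. The front and back walls (the −y and +y sides) span the full width; the two side walls fit between them.


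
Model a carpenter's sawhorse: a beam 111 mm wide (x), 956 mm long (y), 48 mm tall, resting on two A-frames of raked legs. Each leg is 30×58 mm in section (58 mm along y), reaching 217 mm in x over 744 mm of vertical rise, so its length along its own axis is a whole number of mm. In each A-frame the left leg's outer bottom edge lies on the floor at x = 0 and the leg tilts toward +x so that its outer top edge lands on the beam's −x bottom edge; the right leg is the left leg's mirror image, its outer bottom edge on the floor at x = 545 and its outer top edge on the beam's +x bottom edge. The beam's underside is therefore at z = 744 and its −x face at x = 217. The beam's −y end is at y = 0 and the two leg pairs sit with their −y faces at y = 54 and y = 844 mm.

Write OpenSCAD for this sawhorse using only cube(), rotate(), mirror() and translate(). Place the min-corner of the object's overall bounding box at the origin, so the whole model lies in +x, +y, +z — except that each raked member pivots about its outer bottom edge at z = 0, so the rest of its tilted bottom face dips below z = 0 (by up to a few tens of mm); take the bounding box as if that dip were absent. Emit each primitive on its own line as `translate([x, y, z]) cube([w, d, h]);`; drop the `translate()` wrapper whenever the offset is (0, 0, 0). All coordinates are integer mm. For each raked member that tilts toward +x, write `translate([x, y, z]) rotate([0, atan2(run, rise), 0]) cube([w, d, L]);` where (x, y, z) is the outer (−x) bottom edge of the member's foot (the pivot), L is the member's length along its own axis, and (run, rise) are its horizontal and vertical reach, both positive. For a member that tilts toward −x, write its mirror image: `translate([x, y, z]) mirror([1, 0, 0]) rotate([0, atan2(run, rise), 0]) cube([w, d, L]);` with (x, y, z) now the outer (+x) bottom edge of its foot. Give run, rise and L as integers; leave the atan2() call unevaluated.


translate([217, 0, 744]) cube([111, 956, 48]);
translate([0, 54, 0]) rotate([0, atan2(217, 744), 0]) cube([30, 58, 775]);
translate([545, 54, 0]) mirror([1, 0, 0]) rotate([0, atan2(217, 744), 0]) cube([30, 58, 775]);
translate([0, 844, 0]) rotate([0, atan2(217, 744), 0]) cube([30, 58, 775]);
translate([545, 844, 0]) mirror([1, 0, 0]) rotate([0, atan2(217, 744), 0]) cube([30, 58, 775]);


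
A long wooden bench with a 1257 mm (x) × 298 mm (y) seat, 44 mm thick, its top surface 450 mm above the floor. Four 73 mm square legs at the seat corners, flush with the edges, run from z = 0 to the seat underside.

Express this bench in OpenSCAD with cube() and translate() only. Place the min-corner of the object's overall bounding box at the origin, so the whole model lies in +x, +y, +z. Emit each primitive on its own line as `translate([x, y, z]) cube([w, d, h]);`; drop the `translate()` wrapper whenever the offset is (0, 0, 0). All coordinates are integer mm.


translate([0, 0, 406]) cube([1257, 298, 44]);
cube([73, 73, 406]);
translate([0, 225, 0]) cube([73, 73, 406]);
translate([1184, 0, 0]) cube([73, 73, 406]);
translate([1184, 225, 0]) cube([73, 73, 406]);


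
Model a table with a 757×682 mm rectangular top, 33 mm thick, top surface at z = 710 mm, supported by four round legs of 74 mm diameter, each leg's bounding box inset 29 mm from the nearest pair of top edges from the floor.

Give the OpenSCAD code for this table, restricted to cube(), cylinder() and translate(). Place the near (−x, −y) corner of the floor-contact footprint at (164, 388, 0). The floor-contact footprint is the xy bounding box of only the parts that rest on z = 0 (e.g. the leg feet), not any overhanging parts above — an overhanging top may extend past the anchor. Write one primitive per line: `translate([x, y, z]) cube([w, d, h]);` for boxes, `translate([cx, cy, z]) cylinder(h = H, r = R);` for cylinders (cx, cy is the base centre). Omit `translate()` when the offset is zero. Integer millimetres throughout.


translate([135, 359, 677]) cube([757, 682, 33]);
translate([201, 425, 0]) cylinder(h = 677, r = 37);
translate([826, 425, 0]) cylinder(h = 677, r = 37);
translate([201, 975, 0]) cylinder(h = 677, r = 37);
translate([826, 975, 0]) cylinder(h = 677, r = 37);
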